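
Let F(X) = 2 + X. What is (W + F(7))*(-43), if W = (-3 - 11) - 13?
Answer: 774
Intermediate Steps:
W = -27 (W = -14 - 13 = -27)
(W + F(7))*(-43) = (-27 + (2 + 7))*(-43) = (-27 + 9)*(-43) = -18*(-43) = 774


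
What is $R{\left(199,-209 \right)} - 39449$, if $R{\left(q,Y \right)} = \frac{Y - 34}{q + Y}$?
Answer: $- \frac{394247}{10} \approx -39425.0$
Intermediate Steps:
$R{\left(q,Y \right)} = \frac{-34 + Y}{Y + q}$
$R{\left(199,-209 \right)} - 39449 = \frac{-34 - 209}{-209 + 199} - 39449 = \frac{1}{-10} \left(-243\right) - 39449 = \left(- \frac{1}{10}\right) \left(-243\right) - 39449 = \frac{243}{10} - 39449 = - \frac{394247}{10}$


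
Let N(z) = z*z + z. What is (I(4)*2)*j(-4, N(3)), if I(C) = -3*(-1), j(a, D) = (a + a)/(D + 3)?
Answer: -16/5 ≈ -3.2000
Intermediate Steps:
N(z) = z + z² (N(z) = z² + z = z + z²)
j(a, D) = 2*a/(3 + D) (j(a, D) = (2*a)/(3 + D) = 2*a/(3 + D))
I(C) = 3
(I(4)*2)*j(-4, N(3)) = (3*2)*(2*(-4)/(3 + 3*(1 + 3))) = 6*(2*(-4)/(3 + 3*4)) = 6*(2*(-4)/(3 + 12)) = 6*(2*(-4)/15) = 6*(2*(-4)*(1/15)) = 6*(-8/15) = -16/5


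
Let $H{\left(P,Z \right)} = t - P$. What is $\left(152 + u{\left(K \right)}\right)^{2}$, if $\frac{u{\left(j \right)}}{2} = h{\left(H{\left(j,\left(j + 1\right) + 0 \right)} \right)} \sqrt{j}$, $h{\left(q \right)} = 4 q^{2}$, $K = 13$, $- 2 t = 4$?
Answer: $42143104 + 547200 \sqrt{13} \approx 4.4116 \cdot 10^{7}$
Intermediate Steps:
$t = -2$ ($t = \left(- \frac{1}{2}\right) 4 = -2$)
$H{\left(P,Z \right)} = -2 - P$
$u{\left(j \right)} = 8 \sqrt{j} \left(-2 - j\right)^{2}$ ($u{\left(j \right)} = 2 \cdot 4 \left(-2 - j\right)^{2} \sqrt{j} = 2 \cdot 4 \sqrt{j} \left(-2 - j\right)^{2} = 8 \sqrt{j} \left(-2 - j\right)^{2}$)
$\left(152 + u{\left(K \right)}\right)^{2} = \left(152 + 8 \sqrt{13} \left(2 + 13\right)^{2}\right)^{2} = \left(152 + 8 \sqrt{13} \cdot 15^{2}\right)^{2} = \left(152 + 8 \sqrt{13} \cdot 225\right)^{2} = \left(152 + 1800 \sqrt{13}\right)^{2}$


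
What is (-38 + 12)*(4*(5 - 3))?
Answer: -208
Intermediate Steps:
(-38 + 12)*(4*(5 - 3)) = -104*2 = -26*8 = -208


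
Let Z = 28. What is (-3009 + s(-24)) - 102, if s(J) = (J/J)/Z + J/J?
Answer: -87079/28 ≈ -3110.0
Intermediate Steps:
s(J) = 29/28 (s(J) = (J/J)/28 + J/J = 1*(1/28) + 1 = 1/28 + 1 = 29/28)
(-3009 + s(-24)) - 102 = (-3009 + 29/28) - 102 = -84223/28 - 102 = -87079/28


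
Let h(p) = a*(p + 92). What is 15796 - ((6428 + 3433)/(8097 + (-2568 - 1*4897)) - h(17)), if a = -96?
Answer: 3359963/632 ≈ 5316.4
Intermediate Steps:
h(p) = -8832 - 96*p (h(p) = -96*(p + 92) = -96*(92 + p) = -8832 - 96*p)
15796 - ((6428 + 3433)/(8097 + (-2568 - 1*4897)) - h(17)) = 15796 - ((6428 + 3433)/(8097 + (-2568 - 1*4897)) - (-8832 - 96*17)) = 15796 - (9861/(8097 + (-2568 - 4897)) - (-8832 - 1632)) = 15796 - (9861/(8097 - 7465) - 1*(-10464)) = 15796 - (9861/632 + 10464) = 15796 - 1*6623109/632 = 15796 - 6623109/632 = 3359963/632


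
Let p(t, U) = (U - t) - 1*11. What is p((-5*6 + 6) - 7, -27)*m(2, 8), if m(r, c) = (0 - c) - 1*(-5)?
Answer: 21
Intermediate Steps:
p(t, U) = -11 + U - t (p(t, U) = (U - t) - 11 = -11 + U - t)
m(r, c) = 5 - c (m(r, c) = -c + 5 = 5 - c)
p((-5*6 + 6) - 7, -27)*m(2, 8) = (-11 - 27 - ((-5*6 + 6) - 7))*(5 - 1*8) = (-11 - 27 - ((-30 + 6) - 7))*(5 - 8) = (-11 - 27 - (-24 - 7))*(-3) = (-11 - 27 - 1*(-31))*(-3) = (-11 - 27 + 31)*(-3) = -7*(-3) = 21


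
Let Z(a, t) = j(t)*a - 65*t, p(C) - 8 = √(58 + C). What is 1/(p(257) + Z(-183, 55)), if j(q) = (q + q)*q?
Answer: -123413/137076917086 - √35/411230751258 ≈ -9.0033e-7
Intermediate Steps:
p(C) = 8 + √(58 + C)
j(q) = 2*q² (j(q) = (2*q)*q = 2*q²)
Z(a, t) = -65*t + 2*a*t² (Z(a, t) = (2*t²)*a - 65*t = 2*a*t² - 65*t = -65*t + 2*a*t²)
1/(p(257) + Z(-183, 55)) = 1/((8 + √(58 + 257)) + 55*(-65 + 2*(-183)*55)) = 1/((8 + √315) + 55*(-65 - 20130)) = 1/((8 + 3*√35) + 55*(-20195)) = 1/((8 + 3*√35) - 1110725) = 1/(-1110717 + 3*√35)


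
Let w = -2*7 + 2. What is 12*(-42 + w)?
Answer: -648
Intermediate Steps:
w = -12 (w = -14 + 2 = -12)
12*(-42 + w) = 12*(-42 - 12) = 12*(-54) = -648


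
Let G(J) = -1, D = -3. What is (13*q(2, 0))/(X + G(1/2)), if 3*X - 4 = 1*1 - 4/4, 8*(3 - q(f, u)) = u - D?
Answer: 819/8 ≈ 102.38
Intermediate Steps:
q(f, u) = 21/8 - u/8 (q(f, u) = 3 - (u - 1*(-3))/8 = 3 - (u + 3)/8 = 3 - (3 + u)/8 = 3 + (-3/8 - u/8) = 21/8 - u/8)
X = 4/3 (X = 4/3 + (1*1 - 4/4)/3 = 4/3 + (1 - 4*¼)/3 = 4/3 + (1 - 1)/3 = 4/3 + (⅓)*0 = 4/3 + 0 = 4/3 ≈ 1.3333)
(13*q(2, 0))/(X + G(1/2)) = (13*(21/8 - ⅛*0))/(4/3 - 1) = (13*(21/8 + 0))/(⅓) = (13*(21/8))*3 = (273/8)*3 = 819/8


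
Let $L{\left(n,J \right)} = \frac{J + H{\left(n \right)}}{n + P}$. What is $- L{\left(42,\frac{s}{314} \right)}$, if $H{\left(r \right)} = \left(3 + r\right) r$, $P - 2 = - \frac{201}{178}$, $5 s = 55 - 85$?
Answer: $- \frac{52817406}{1198067} \approx -44.086$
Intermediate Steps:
$s = -6$ ($s = \frac{55 - 85}{5} = \frac{1}{5} \left(-30\right) = -6$)
$P = \frac{155}{178}$ ($P = 2 - \frac{201}{178} = \frac{155}{178} \approx 0.87079$)
$H{\left(r \right)} = r \left(3 + r\right)$
$L{\left(n,J \right)} = \frac{J + n \left(3 + n\right)}{\frac{155}{178} + n}$ ($L{\left(n,J \right)} = \frac{J + n \left(3 + n\right)}{n + \frac{155}{178}} = \frac{J + n \left(3 + n\right)}{\frac{155}{178} + n}$)
$- L{\left(42,\frac{s}{314} \right)} = - \frac{178 \left(- \frac{6}{314} + 42 \left(3 + 42\right)\right)}{155 + 178 \cdot 42} = - \frac{178 \left(\left(-6\right) \frac{1}{314} + 42 \cdot 45\right)}{155 + 7476} = - \frac{178 \left(- \frac{3}{157} + 1890\right)}{7631} = - \frac{178 \cdot 296727}{7631 \cdot 157} = \left(-1\right) \frac{52817406}{1198067} = - \frac{52817406}{1198067}$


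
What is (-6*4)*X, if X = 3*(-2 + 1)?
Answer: 72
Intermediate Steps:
X = -3 (X = 3*(-1) = -3)
(-6*4)*X = -6*4*(-3) = -24*(-3) = 72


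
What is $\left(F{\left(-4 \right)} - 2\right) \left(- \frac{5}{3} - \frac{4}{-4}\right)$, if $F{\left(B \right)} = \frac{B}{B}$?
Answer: $\frac{2}{3} \approx 0.66667$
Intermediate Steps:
$F{\left(B \right)} = 1$
$\left(F{\left(-4 \right)} - 2\right) \left(- \frac{5}{3} - \frac{4}{-4}\right) = \left(1 - 2\right) \left(- \frac{5}{3} - \frac{4}{-4}\right) = - (\left(-5\right) \frac{1}{3} - -1) = - (- \frac{5}{3} + 1) = \left(-1\right) \left(- \frac{2}{3}\right) = \frac{2}{3}$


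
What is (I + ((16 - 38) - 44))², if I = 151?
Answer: 7225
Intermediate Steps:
(I + ((16 - 38) - 44))² = (151 + ((16 - 38) - 44))² = (151 + (-22 - 44))² = (151 - 66)² = 85² = 7225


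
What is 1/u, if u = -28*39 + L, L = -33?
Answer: -1/1125 ≈ -0.00088889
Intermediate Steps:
u = -1125 (u = -28*39 - 33 = -1092 - 33 = -1125)
1/u = 1/(-1125) = -1/1125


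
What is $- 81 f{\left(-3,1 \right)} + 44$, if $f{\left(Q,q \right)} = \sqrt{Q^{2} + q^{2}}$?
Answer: $44 - 81 \sqrt{10} \approx -212.14$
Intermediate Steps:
$- 81 f{\left(-3,1 \right)} + 44 = - 81 \sqrt{\left(-3\right)^{2} + 1^{2}} + 44 = - 81 \sqrt{9 + 1} + 44 = - 81 \sqrt{10} + 44 = 44 - 81 \sqrt{10}$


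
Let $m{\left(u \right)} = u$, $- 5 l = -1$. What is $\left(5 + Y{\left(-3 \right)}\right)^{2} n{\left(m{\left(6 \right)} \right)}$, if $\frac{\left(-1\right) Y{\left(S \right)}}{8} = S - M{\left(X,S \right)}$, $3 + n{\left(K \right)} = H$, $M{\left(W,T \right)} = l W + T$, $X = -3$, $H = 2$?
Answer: $- \frac{1}{25} \approx -0.04$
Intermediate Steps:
$l = \frac{1}{5}$ ($l = \left(- \frac{1}{5}\right) \left(-1\right) = \frac{1}{5} \approx 0.2$)
$M{\left(W,T \right)} = T + \frac{W}{5}$ ($M{\left(W,T \right)} = \frac{W}{5} + T = T + \frac{W}{5}$)
$n{\left(K \right)} = -1$ ($n{\left(K \right)} = -3 + 2 = -1$)
$Y{\left(S \right)} = - \frac{24}{5}$ ($Y{\left(S \right)} = - 8 \left(S - \left(S + \frac{1}{5} \left(-3\right)\right)\right) = - 8 \left(S - \left(S - \frac{3}{5}\right)\right) = - 8 \left(S - \left(- \frac{3}{5} + S\right)\right) = \left(-8\right) \frac{3}{5} = - \frac{24}{5}$)
$\left(5 + Y{\left(-3 \right)}\right)^{2} n{\left(m{\left(6 \right)} \right)} = \left(5 - \frac{24}{5}\right)^{2} \left(-1\right) = \left(\frac{1}{5}\right)^{2} \left(-1\right) = \frac{1}{25} \left(-1\right) = - \frac{1}{25}$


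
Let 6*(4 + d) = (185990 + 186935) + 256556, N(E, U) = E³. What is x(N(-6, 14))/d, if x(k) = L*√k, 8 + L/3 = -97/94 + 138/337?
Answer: -4916538*I*√6/3323323141 ≈ -0.0036238*I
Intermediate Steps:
L = -819423/31678 (L = -24 + 3*(-97/94 + 138/337) = -24 + 3*(-19717/31678) = -24 - 59151/31678 = -819423/31678 ≈ -25.867)
x(k) = -819423*√k/31678
d = 209819/2 (d = -4 + ((185990 + 186935) + 256556)/6 = -4 + (372925 + 256556)/6 = -4 + (⅙)*629481 = -4 + 209827/2 = 209819/2 ≈ 1.0491e+5)
x(N(-6, 14))/d = (-819423*6*I*√6/31678)/(209819/2) = -2458269*I*√6/15839*(2/209819) = -4916538*I*√6/3323323141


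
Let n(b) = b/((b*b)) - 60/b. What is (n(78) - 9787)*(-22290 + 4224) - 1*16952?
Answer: 2298512519/13 ≈ 1.7681e+8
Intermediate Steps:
n(b) = -59/b (n(b) = b/(b²) - 60/b = b/b² - 60/b = 1/b - 60/b = -59/b)
(n(78) - 9787)*(-22290 + 4224) - 1*16952 = (-59/78 - 9787)*(-22290 + 4224) - 1*16952 = (-59*1/78 - 9787)*(-18066) - 16952 = (-59/78 - 9787)*(-18066) - 16952 = -763445/78*(-18066) - 16952 = 2298732895/13 - 16952 = 2298512519/13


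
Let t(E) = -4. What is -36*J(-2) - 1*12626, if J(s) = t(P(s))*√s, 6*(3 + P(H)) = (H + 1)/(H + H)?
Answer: -12626 + 144*I*√2 ≈ -12626.0 + 203.65*I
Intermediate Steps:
P(H) = -3 + (1 + H)/(12*H) (P(H) = -3 + ((H + 1)/(H + H))/6 = -3 + ((1 + H)/((2*H)))/6 = -3 + ((1 + H)*(1/(2*H)))/6 = -3 + ((1 + H)/(2*H))/6 = -3 + (1 + H)/(12*H))
J(s) = -4*√s
-36*J(-2) - 1*12626 = -(-144)*√(-2) - 1*12626 = -(-144)*I*√2 - 12626 = 144*I*√2 - 12626 = -12626 + 144*I*√2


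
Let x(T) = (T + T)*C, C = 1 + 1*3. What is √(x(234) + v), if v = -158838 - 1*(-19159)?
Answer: I*√137807 ≈ 371.22*I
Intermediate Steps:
C = 4 (C = 1 + 3 = 4)
x(T) = 8*T (x(T) = (T + T)*4 = (2*T)*4 = 8*T)
v = -139679 (v = -158838 + 19159 = -139679)
√(x(234) + v) = √(8*234 - 139679) = √(1872 - 139679) = √(-137807) = I*√137807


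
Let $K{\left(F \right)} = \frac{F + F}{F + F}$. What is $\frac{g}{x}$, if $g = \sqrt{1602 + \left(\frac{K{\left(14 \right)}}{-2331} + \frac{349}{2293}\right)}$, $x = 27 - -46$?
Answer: $\frac{2 \sqrt{1271433969671726}}{130061253} \approx 0.54831$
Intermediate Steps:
$K{\left(F \right)} = 1$ ($K{\left(F \right)} = \frac{2 F}{2 F} = 2 F \frac{1}{2 F} = 1$)
$x = 73$ ($x = 27 + 46 = 73$)
$g = \frac{2 \sqrt{1271433969671726}}{1781661}$ ($g = \sqrt{1602 + \left(1 \frac{1}{-2331} + \frac{349}{2293}\right)} = \sqrt{1602 + \left(1 \left(- \frac{1}{2331}\right) + 349 \cdot \frac{1}{2293}\right)} = \sqrt{1602 + \left(- \frac{1}{2331} + \frac{349}{2293}\right)} = \sqrt{1602 + \frac{811226}{5344983}} = \sqrt{\frac{8563473992}{5344983}} = \frac{2 \sqrt{1271433969671726}}{1781661} \approx 40.027$)
$\frac{g}{x} = \frac{\frac{2}{1781661} \sqrt{1271433969671726}}{73} = \frac{2 \sqrt{1271433969671726}}{1781661} \cdot \frac{1}{73} = \frac{2 \sqrt{1271433969671726}}{130061253}$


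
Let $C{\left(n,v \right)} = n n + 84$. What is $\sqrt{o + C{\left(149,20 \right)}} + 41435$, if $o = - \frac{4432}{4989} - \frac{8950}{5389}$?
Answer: $41435 + \frac{\sqrt{16106691200411710527}}{26885721} \approx 41584.0$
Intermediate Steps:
$o = - \frac{68535598}{26885721}$ ($o = \left(-4432\right) \frac{1}{4989} - \frac{8950}{5389} = - \frac{4432}{4989} - \frac{8950}{5389} = - \frac{68535598}{26885721} \approx -2.5491$)
$C{\left(n,v \right)} = 84 + n^{2}$ ($C{\left(n,v \right)} = n^{2} + 84 = 84 + n^{2}$)
$\sqrt{o + C{\left(149,20 \right)}} + 41435 = \sqrt{- \frac{68535598}{26885721} + \left(84 + 149^{2}\right)} + 41435 = \sqrt{- \frac{68535598}{26885721} + \left(84 + 22201\right)} + 41435 = \sqrt{- \frac{68535598}{26885721} + 22285} + 41435 = \sqrt{\frac{599079756887}{26885721}} + 41435 = \frac{\sqrt{16106691200411710527}}{26885721} + 41435 = 41435 + \frac{\sqrt{16106691200411710527}}{26885721}$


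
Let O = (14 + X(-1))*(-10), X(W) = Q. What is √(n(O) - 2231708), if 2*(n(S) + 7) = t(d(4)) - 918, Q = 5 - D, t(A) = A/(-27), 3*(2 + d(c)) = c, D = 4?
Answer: I*√180806093/9 ≈ 1494.0*I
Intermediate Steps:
d(c) = -2 + c/3
t(A) = -A/27 (t(A) = A*(-1/27) = -A/27)
Q = 1 (Q = 5 - 1*4 = 5 - 4 = 1)
X(W) = 1
O = -150 (O = (14 + 1)*(-10) = 15*(-10) = -150)
n(S) = -37745/81 (n(S) = -7 + (-(-2 + (⅓)*4)/27 - 918)/2 = -7 + (-(-2 + 4/3)/27 - 918)/2 = -7 + (-1/27*(-⅔) - 918)/2 = -7 + (2/81 - 918)/2 = -7 + (½)*(-74356/81) = -7 - 37178/81 = -37745/81)
√(n(O) - 2231708) = √(-37745/81 - 2231708) = √(-180806093/81) = I*√180806093/9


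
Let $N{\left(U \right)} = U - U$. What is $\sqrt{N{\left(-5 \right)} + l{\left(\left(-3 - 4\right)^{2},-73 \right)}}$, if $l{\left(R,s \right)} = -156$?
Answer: $2 i \sqrt{39} \approx 12.49 i$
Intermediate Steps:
$N{\left(U \right)} = 0$
$\sqrt{N{\left(-5 \right)} + l{\left(\left(-3 - 4\right)^{2},-73 \right)}} = \sqrt{0 - 156} = \sqrt{-156} = 2 i \sqrt{39}$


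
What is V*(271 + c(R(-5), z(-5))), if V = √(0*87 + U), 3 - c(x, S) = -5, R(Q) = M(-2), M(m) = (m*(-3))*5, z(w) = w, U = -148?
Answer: 558*I*√37 ≈ 3394.2*I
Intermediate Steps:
M(m) = -15*m (M(m) = -3*m*5 = -15*m)
R(Q) = 30 (R(Q) = -15*(-2) = 30)
c(x, S) = 8 (c(x, S) = 3 - 1*(-5) = 3 + 5 = 8)
V = 2*I*√37 (V = √(0*87 - 148) = √(0 - 148) = √(-148) = 2*I*√37 ≈ 12.166*I)
V*(271 + c(R(-5), z(-5))) = (2*I*√37)*(271 + 8) = (2*I*√37)*279 = 558*I*√37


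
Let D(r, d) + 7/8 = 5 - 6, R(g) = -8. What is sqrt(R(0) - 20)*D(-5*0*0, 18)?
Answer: -15*I*sqrt(7)/4 ≈ -9.9216*I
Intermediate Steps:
D(r, d) = -15/8 (D(r, d) = -7/8 + (5 - 6) = -7/8 - 1 = -15/8)
sqrt(R(0) - 20)*D(-5*0*0, 18) = sqrt(-8 - 20)*(-15/8) = sqrt(-28)*(-15/8) = (2*I*sqrt(7))*(-15/8) = -15*I*sqrt(7)/4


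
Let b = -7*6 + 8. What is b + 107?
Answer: 73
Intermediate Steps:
b = -34 (b = -42 + 8 = -34)
b + 107 = -34 + 107 = 73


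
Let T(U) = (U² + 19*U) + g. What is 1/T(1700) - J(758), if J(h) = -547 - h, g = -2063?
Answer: 3810909286/2920237 ≈ 1305.0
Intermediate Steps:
T(U) = -2063 + U² + 19*U (T(U) = (U² + 19*U) - 2063 = -2063 + U² + 19*U)
1/T(1700) - J(758) = 1/(-2063 + 1700² + 19*1700) - (-547 - 1*758) = 1/(-2063 + 2890000 + 32300) - (-547 - 758) = 1/2920237 - 1*(-1305) = 1/2920237 + 1305 = 3810909286/2920237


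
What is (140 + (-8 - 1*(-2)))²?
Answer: 17956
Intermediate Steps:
(140 + (-8 - 1*(-2)))² = (140 + (-8 + 2))² = (140 - 6)² = 134² = 17956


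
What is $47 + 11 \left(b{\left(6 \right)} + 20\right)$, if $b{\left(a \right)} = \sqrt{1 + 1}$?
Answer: $267 + 11 \sqrt{2} \approx 282.56$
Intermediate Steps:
$b{\left(a \right)} = \sqrt{2}$
$47 + 11 \left(b{\left(6 \right)} + 20\right) = 47 + 11 \left(\sqrt{2} + 20\right) = 47 + 11 \left(20 + \sqrt{2}\right) = 47 + \left(220 + 11 \sqrt{2}\right) = 267 + 11 \sqrt{2}$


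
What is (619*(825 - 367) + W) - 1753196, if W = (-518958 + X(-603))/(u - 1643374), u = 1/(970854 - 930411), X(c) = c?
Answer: -97680214098212091/66462974681 ≈ -1.4697e+6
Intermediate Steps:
u = 1/40443 ≈ 2.4726e-5
W = 21012605523/66462974681 (W = (-518958 - 603)/(1/40443 - 1643374) = -519561/(-66462974681/40443) = -519561*(-40443/66462974681) = 21012605523/66462974681 ≈ 0.31615)
(619*(825 - 367) + W) - 1753196 = (619*(825 - 367) + 21012605523/66462974681) - 1753196 = (619*458 + 21012605523/66462974681) - 1753196 = (283502 + 21012605523/66462974681) - 1753196 = 18842407260618385/66462974681 - 1753196 = -97680214098212091/66462974681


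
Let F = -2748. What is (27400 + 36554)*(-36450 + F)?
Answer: -2506868892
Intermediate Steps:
(27400 + 36554)*(-36450 + F) = (27400 + 36554)*(-36450 - 2748) = 63954*(-39198) = -2506868892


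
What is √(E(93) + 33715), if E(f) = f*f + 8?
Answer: 6*√1177 ≈ 205.84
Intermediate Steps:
E(f) = 8 + f² (E(f) = f² + 8 = 8 + f²)
√(E(93) + 33715) = √((8 + 93²) + 33715) = √((8 + 8649) + 33715) = √(8657 + 33715) = √42372 = 6*√1177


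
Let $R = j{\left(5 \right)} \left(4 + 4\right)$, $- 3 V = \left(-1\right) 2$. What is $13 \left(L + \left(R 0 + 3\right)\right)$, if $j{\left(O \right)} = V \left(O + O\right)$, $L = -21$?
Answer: $-234$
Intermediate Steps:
$V = \frac{2}{3}$ ($V = - \frac{\left(-1\right) 2}{3} = \left(- \frac{1}{3}\right) \left(-2\right) = \frac{2}{3} \approx 0.66667$)
$j{\left(O \right)} = \frac{4 O}{3}$ ($j{\left(O \right)} = \frac{2 \left(O + O\right)}{3} = \frac{2 \cdot 2 O}{3} = \frac{4 O}{3}$)
$R = \frac{160}{3}$ ($R = \frac{4}{3} \cdot 5 \left(4 + 4\right) = \frac{20}{3} \cdot 8 = \frac{160}{3} \approx 53.333$)
$13 \left(L + \left(R 0 + 3\right)\right) = 13 \left(-21 + \left(\frac{160}{3} \cdot 0 + 3\right)\right) = 13 \left(-21 + \left(0 + 3\right)\right) = 13 \left(-21 + 3\right) = 13 \left(-18\right) = -234$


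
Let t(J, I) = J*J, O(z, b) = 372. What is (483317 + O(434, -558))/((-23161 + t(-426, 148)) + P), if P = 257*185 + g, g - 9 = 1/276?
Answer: 133498164/56819845 ≈ 2.3495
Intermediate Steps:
g = 2485/276 (g = 9 + 1/276 = 2485/276 ≈ 9.0036)
P = 13124905/276 (P = 257*185 + 2485/276 = 47545 + 2485/276 = 13124905/276 ≈ 47554.)
t(J, I) = J²
(483317 + O(434, -558))/((-23161 + t(-426, 148)) + P) = (483317 + 372)/((-23161 + (-426)²) + 13124905/276) = 483689/((-23161 + 181476) + 13124905/276) = 483689/(158315 + 13124905/276) = 483689/(56819845/276) = 483689*(276/56819845) = 133498164/56819845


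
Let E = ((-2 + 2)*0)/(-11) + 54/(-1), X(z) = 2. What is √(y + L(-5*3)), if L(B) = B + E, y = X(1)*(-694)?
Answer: I*√1457 ≈ 38.171*I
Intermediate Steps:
y = -1388 (y = 2*(-694) = -1388)
E = -54 (E = (0*0)*(-1/11) + 54*(-1) = 0*(-1/11) - 54 = 0 - 54 = -54)
L(B) = -54 + B (L(B) = B - 54 = -54 + B)
√(y + L(-5*3)) = √(-1388 + (-54 - 5*3)) = √(-1388 + (-54 - 15)) = √(-1388 - 69) = √(-1457) = I*√1457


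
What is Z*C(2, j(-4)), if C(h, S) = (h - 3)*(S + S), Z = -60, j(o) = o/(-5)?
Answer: 96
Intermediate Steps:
j(o) = -o/5 (j(o) = o*(-1/5) = -o/5)
C(h, S) = 2*S*(-3 + h) (C(h, S) = (-3 + h)*(2*S) = 2*S*(-3 + h))
Z*C(2, j(-4)) = -120*(-1/5*(-4))*(-3 + 2) = -120*4*(-1)/5 = -60*(-8/5) = 96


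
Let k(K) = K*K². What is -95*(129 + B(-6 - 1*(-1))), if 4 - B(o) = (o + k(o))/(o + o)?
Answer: -11400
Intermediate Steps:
k(K) = K³
B(o) = 4 - (o + o³)/(2*o) (B(o) = 4 - (o + o³)/(o + o) = 4 - (o + o³)/(2*o))
-95*(129 + B(-6 - 1*(-1))) = -95*(129 + (7/2 - (-6 - 1*(-1))²/2)) = -95*(129 + (7/2 - (-6 + 1)²/2)) = -95*(129 + (7/2 - ½*(-5)²)) = -95*(129 + (7/2 - ½*25)) = -95*(129 + (7/2 - 25/2)) = -95*(129 - 9) = -95*120 = -11400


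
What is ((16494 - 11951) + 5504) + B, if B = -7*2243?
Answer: -5654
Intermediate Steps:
B = -15701
((16494 - 11951) + 5504) + B = ((16494 - 11951) + 5504) - 15701 = (4543 + 5504) - 15701 = 10047 - 15701 = -5654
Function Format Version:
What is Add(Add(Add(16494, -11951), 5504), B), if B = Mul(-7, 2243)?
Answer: -5654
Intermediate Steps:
B = -15701
Add(Add(Add(16494, -11951), 5504), B) = Add(Add(Add(16494, -11951), 5504), -15701) = Add(Add(4543, 5504), -15701) = Add(10047, -15701) = -5654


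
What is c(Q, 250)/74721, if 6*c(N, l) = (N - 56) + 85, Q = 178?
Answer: 23/49814 ≈ 0.00046172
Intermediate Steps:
c(N, l) = 29/6 + N/6 (c(N, l) = ((N - 56) + 85)/6 = ((-56 + N) + 85)/6 = (29 + N)/6 = 29/6 + N/6)
c(Q, 250)/74721 = (29/6 + (⅙)*178)/74721 = (29/6 + 89/3)*(1/74721) = (69/2)*(1/74721) = 23/49814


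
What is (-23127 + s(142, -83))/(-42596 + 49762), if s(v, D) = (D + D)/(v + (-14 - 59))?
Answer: -1595929/494454 ≈ -3.2277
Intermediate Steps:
s(v, D) = 2*D/(-73 + v) (s(v, D) = (2*D)/(v - 73) = (2*D)/(-73 + v) = 2*D/(-73 + v))
(-23127 + s(142, -83))/(-42596 + 49762) = (-23127 + 2*(-83)/(-73 + 142))/(-42596 + 49762) = (-23127 + 2*(-83)/69)/7166 = (-23127 + 2*(-83)*(1/69))*(1/7166) = (-23127 - 166/69)*(1/7166) = -1595929/69*1/7166 = -1595929/494454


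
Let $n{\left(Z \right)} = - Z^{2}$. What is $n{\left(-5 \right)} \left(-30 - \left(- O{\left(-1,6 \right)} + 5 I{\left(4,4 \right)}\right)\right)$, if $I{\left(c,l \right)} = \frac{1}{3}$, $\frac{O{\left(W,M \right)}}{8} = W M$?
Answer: $\frac{5975}{3} \approx 1991.7$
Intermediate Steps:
$O{\left(W,M \right)} = 8 M W$ ($O{\left(W,M \right)} = 8 W M = 8 M W$)
$I{\left(c,l \right)} = \frac{1}{3}$
$n{\left(-5 \right)} \left(-30 - \left(- O{\left(-1,6 \right)} + 5 I{\left(4,4 \right)}\right)\right) = - \left(-5\right)^{2} \left(-30 + \left(8 \cdot 6 \left(-1\right) - \frac{5}{3}\right)\right) = \left(-1\right) 25 \left(-30 - \frac{149}{3}\right) = - 25 \left(-30 - \frac{149}{3}\right) = \left(-25\right) \left(- \frac{239}{3}\right) = \frac{5975}{3}$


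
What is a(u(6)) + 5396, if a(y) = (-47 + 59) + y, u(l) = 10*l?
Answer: 5468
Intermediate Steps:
a(y) = 12 + y
a(u(6)) + 5396 = (12 + 10*6) + 5396 = (12 + 60) + 5396 = 72 + 5396 = 5468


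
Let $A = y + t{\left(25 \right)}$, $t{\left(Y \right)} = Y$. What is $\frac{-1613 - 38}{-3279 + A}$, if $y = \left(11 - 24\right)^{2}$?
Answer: $\frac{1651}{3085} \approx 0.53517$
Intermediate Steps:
$y = 169$ ($y = \left(-13\right)^{2} = 169$)
$A = 194$ ($A = 169 + 25 = 194$)
$\frac{-1613 - 38}{-3279 + A} = \frac{-1613 - 38}{-3279 + 194} = \frac{-1613 + \left(-1205 + 1167\right)}{-3085} = \left(-1613 - 38\right) \left(- \frac{1}{3085}\right) = \left(-1651\right) \left(- \frac{1}{3085}\right) = \frac{1651}{3085}$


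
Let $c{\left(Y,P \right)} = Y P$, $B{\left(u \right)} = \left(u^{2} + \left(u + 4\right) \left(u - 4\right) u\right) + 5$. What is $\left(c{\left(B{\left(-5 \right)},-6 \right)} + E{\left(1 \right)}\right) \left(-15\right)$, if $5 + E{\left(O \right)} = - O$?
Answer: $-1260$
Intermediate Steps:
$E{\left(O \right)} = -5 - O$
$B{\left(u \right)} = 5 + u^{2} + u \left(-4 + u\right) \left(4 + u\right)$ ($B{\left(u \right)} = \left(u^{2} + \left(4 + u\right) \left(-4 + u\right) u\right) + 5 = \left(u^{2} + \left(-4 + u\right) \left(4 + u\right) u\right) + 5 = \left(u^{2} + u \left(-4 + u\right) \left(4 + u\right)\right) + 5 = 5 + u^{2} + u \left(-4 + u\right) \left(4 + u\right)$)
$c{\left(Y,P \right)} = P Y$
$\left(c{\left(B{\left(-5 \right)},-6 \right)} + E{\left(1 \right)}\right) \left(-15\right) = \left(- 6 \left(5 + \left(-5\right)^{2} + \left(-5\right)^{3} - -80\right) - 6\right) \left(-15\right) = \left(- 6 \left(5 + 25 - 125 + 80\right) - 6\right) \left(-15\right) = \left(\left(-6\right) \left(-15\right) - 6\right) \left(-15\right) = \left(90 - 6\right) \left(-15\right) = 84 \left(-15\right) = -1260$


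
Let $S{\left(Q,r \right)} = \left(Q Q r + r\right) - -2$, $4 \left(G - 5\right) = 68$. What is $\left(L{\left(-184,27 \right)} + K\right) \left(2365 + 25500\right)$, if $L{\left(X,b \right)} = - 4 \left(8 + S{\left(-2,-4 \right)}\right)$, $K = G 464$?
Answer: $285560520$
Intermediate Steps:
$G = 22$ ($G = 5 + \frac{1}{4} \cdot 68 = 5 + 17 = 22$)
$S{\left(Q,r \right)} = 2 + r + r Q^{2}$ ($S{\left(Q,r \right)} = \left(Q^{2} r + r\right) + 2 = \left(r Q^{2} + r\right) + 2 = \left(r + r Q^{2}\right) + 2 = 2 + r + r Q^{2}$)
$K = 10208$ ($K = 22 \cdot 464 = 10208$)
$L{\left(X,b \right)} = 40$ ($L{\left(X,b \right)} = - 4 \left(8 - \left(2 + 16\right)\right) = - 4 \left(8 - 18\right) = \left(-4\right) \left(-10\right) = 40$)
$\left(L{\left(-184,27 \right)} + K\right) \left(2365 + 25500\right) = \left(40 + 10208\right) \left(2365 + 25500\right) = 10248 \cdot 27865 = 285560520$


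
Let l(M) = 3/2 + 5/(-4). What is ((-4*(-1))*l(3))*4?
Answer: 4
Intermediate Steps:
l(M) = ¼ (l(M) = 3*(½) + 5*(-¼) = 3/2 - 5/4 = ¼)
((-4*(-1))*l(3))*4 = (-4*(-1)*(¼))*4 = (4*(¼))*4 = 1*4 = 4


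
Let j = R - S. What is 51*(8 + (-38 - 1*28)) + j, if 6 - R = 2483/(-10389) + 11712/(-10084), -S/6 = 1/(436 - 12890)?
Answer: -481211282099438/163089295863 ≈ -2950.6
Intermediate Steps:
S = 3/6227 (S = -6/(436 - 12890) = -6/(-12454) = -6*(-1/12454) = 3/6227 ≈ 0.00048177)
R = 193822649/26190669 (R = 6 - (2483/(-10389) + 11712/(-10084)) = 6 - (2483*(-1/10389) + 11712*(-1/10084)) = 6 - (-2483/10389 - 2928/2521) = 6 - 1*(-36678635/26190669) = 6 + 36678635/26190669 = 193822649/26190669 ≈ 7.4004)
j = 1206855063316/163089295863 (j = 193822649/26190669 - 1*3/6227 = 193822649/26190669 - 3/6227 = 1206855063316/163089295863 ≈ 7.4000)
51*(8 + (-38 - 1*28)) + j = 51*(8 + (-38 - 1*28)) + 1206855063316/163089295863 = 51*(8 + (-38 - 28)) + 1206855063316/163089295863 = 51*(8 - 66) + 1206855063316/163089295863 = 51*(-58) + 1206855063316/163089295863 = -2958 + 1206855063316/163089295863 = -481211282099438/163089295863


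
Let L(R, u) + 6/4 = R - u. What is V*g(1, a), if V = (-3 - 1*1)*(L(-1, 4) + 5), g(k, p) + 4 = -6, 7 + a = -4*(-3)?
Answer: -60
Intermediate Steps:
a = 5 (a = -7 - 4*(-3) = -7 + 12 = 5)
g(k, p) = -10 (g(k, p) = -4 - 6 = -10)
L(R, u) = -3/2 + R - u (L(R, u) = -3/2 + (R - u) = -3/2 + R - u)
V = 6 (V = (-3 - 1*1)*((-3/2 - 1 - 1*4) + 5) = (-3 - 1)*((-3/2 - 1 - 4) + 5) = -4*(-13/2 + 5) = -4*(-3/2) = 6)
V*g(1, a) = 6*(-10) = -60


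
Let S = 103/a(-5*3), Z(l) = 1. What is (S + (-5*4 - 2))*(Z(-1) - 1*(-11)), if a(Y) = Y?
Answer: -1732/5 ≈ -346.40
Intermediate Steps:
S = -103/15 (S = 103/((-5*3)) = 103/(-15) = 103*(-1/15) = -103/15 ≈ -6.8667)
(S + (-5*4 - 2))*(Z(-1) - 1*(-11)) = (-103/15 + (-5*4 - 2))*(1 - 1*(-11)) = (-103/15 + (-20 - 2))*(1 + 11) = (-103/15 - 22)*12 = -433/15*12 = -1732/5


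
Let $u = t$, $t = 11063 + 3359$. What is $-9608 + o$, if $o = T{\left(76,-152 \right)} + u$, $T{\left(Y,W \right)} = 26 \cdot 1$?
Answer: $4840$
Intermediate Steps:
$T{\left(Y,W \right)} = 26$
$t = 14422$
$u = 14422$
$o = 14448$ ($o = 26 + 14422 = 14448$)
$-9608 + o = -9608 + 14448 = 4840$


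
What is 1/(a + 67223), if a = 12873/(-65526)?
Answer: 21842/1468280475 ≈ 1.4876e-5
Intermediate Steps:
a = -4291/21842 (a = 12873*(-1/65526) = -4291/21842 ≈ -0.19646)
1/(a + 67223) = 1/(-4291/21842 + 67223) = 1/(1468280475/21842) = 21842/1468280475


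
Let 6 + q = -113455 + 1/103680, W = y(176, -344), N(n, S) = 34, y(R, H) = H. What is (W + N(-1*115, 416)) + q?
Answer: -11795777279/103680 ≈ -1.1377e+5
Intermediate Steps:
W = -344
q = -11763636479/103680 (q = -6 + (-113455 + 1/103680) = -6 - 11763014399/103680 = -11763636479/103680 ≈ -1.1346e+5)
(W + N(-1*115, 416)) + q = (-344 + 34) - 11763636479/103680 = -310 - 11763636479/103680 = -11795777279/103680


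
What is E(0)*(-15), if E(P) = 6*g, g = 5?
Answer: -450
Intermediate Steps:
E(P) = 30 (E(P) = 6*5 = 30)
E(0)*(-15) = 30*(-15) = -450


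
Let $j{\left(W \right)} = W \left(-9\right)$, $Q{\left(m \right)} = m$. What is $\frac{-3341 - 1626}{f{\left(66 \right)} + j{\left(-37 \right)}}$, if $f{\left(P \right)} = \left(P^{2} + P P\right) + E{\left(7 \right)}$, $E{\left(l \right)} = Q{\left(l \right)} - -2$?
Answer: $- \frac{4967}{9054} \approx -0.5486$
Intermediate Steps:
$j{\left(W \right)} = - 9 W$
$E{\left(l \right)} = 2 + l$ ($E{\left(l \right)} = l - -2 = l + 2 = 2 + l$)
$f{\left(P \right)} = 9 + 2 P^{2}$ ($f{\left(P \right)} = \left(P^{2} + P P\right) + \left(2 + 7\right) = \left(P^{2} + P^{2}\right) + 9 = 2 P^{2} + 9 = 9 + 2 P^{2}$)
$\frac{-3341 - 1626}{f{\left(66 \right)} + j{\left(-37 \right)}} = \frac{-3341 - 1626}{\left(9 + 2 \cdot 66^{2}\right) - -333} = - \frac{4967}{\left(9 + 2 \cdot 4356\right) + 333} = - \frac{4967}{\left(9 + 8712\right) + 333} = - \frac{4967}{8721 + 333} = - \frac{4967}{9054}$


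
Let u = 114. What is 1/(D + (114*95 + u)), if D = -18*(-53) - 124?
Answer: 1/11774 ≈ 8.4933e-5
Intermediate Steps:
D = 830 (D = 954 - 124 = 830)
1/(D + (114*95 + u)) = 1/(830 + (114*95 + 114)) = 1/(830 + (10830 + 114)) = 1/(830 + 10944) = 1/11774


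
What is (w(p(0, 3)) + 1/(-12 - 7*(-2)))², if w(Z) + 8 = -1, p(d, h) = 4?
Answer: 116281/1444 ≈ 80.527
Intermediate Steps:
w(Z) = -9 (w(Z) = -8 - 1 = -9)
(w(p(0, 3)) + 1/(-12 - 7*(-2)))² = (-9 + 1/(-12 - 7*(-2)))² = (-9 - ½/(-19))² = (-9 - 1/19*(-½))² = (-9 + 1/38)² = (-341/38)² = 116281/1444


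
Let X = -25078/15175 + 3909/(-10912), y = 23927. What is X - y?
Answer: -3962395329411/165589600 ≈ -23929.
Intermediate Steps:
X = -332970211/165589600 (X = -25078*1/15175 + 3909*(-1/10912) = -25078/15175 - 3909/10912 = -332970211/165589600 ≈ -2.0108)
X - y = -332970211/165589600 - 1*23927 = -332970211/165589600 - 23927 = -3962395329411/165589600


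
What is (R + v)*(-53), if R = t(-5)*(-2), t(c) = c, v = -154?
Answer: 7632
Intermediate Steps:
R = 10 (R = -5*(-2) = 10)
(R + v)*(-53) = (10 - 154)*(-53) = -144*(-53) = 7632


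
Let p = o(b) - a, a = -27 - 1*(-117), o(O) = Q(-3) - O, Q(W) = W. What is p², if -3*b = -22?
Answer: 90601/9 ≈ 10067.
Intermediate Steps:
b = 22/3 (b = -⅓*(-22) = 22/3 ≈ 7.3333)
o(O) = -3 - O
a = 90 (a = -27 + 117 = 90)
p = -301/3 (p = (-3 - 1*22/3) - 1*90 = (-3 - 22/3) - 90 = -31/3 - 90 = -301/3 ≈ -100.33)
p² = (-301/3)² = 90601/9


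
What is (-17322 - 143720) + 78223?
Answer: -82819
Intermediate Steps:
(-17322 - 143720) + 78223 = -161042 + 78223 = -82819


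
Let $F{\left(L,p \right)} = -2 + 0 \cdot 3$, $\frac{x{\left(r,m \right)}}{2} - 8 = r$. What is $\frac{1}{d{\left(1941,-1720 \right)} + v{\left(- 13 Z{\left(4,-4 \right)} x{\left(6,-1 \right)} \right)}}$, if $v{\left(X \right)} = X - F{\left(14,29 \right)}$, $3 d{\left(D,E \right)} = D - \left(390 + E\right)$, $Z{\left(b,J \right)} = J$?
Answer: $\frac{3}{7645} \approx 0.00039241$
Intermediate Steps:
$x{\left(r,m \right)} = 16 + 2 r$
$F{\left(L,p \right)} = -2$ ($F{\left(L,p \right)} = -2 + 0 = -2$)
$d{\left(D,E \right)} = -130 - \frac{E}{3} + \frac{D}{3}$ ($d{\left(D,E \right)} = \frac{D - \left(390 + E\right)}{3} = \frac{-390 + D - E}{3} = -130 - \frac{E}{3} + \frac{D}{3}$)
$v{\left(X \right)} = 2 + X$ ($v{\left(X \right)} = X - -2 = X + 2 = 2 + X$)
$\frac{1}{d{\left(1941,-1720 \right)} + v{\left(- 13 Z{\left(4,-4 \right)} x{\left(6,-1 \right)} \right)}} = \frac{1}{\left(-130 - - \frac{1720}{3} + \frac{1}{3} \cdot 1941\right) + \left(2 + \left(-13\right) \left(-4\right) \left(16 + 2 \cdot 6\right)\right)} = \frac{1}{\left(-130 + \frac{1720}{3} + 647\right) + \left(2 + 52 \left(16 + 12\right)\right)} = \frac{1}{\frac{3271}{3} + \left(2 + 52 \cdot 28\right)} = \frac{1}{\frac{3271}{3} + \left(2 + 1456\right)} = \frac{1}{\frac{3271}{3} + 1458} = \frac{1}{\frac{7645}{3}} = \frac{3}{7645}$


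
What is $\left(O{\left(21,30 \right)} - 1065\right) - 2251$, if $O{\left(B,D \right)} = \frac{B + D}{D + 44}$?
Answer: $- \frac{245333}{74} \approx -3315.3$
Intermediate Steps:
$O{\left(B,D \right)} = \frac{B + D}{44 + D}$
$\left(O{\left(21,30 \right)} - 1065\right) - 2251 = \left(\frac{21 + 30}{44 + 30} - 1065\right) - 2251 = \left(\frac{1}{74} \cdot 51 - 1065\right) - 2251 = \left(\frac{51}{74} - 1065\right) - 2251 = - \frac{78759}{74} - 2251 = - \frac{245333}{74}$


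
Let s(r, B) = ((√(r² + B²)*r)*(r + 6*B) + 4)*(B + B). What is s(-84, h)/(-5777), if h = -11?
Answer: 88/5777 + 277200*√7177/5777 ≈ 4065.0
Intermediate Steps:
s(r, B) = 2*B*(4 + r*√(B² + r²)*(r + 6*B)) (s(r, B) = ((√(B² + r²)*r)*(r + 6*B) + 4)*(2*B) = ((r*√(B² + r²))*(r + 6*B) + 4)*(2*B) = (r*√(B² + r²)*(r + 6*B) + 4)*(2*B) = (4 + r*√(B² + r²)*(r + 6*B))*(2*B) = 2*B*(4 + r*√(B² + r²)*(r + 6*B)))
s(-84, h)/(-5777) = (2*(-11)*(4 + (-84)²*√((-11)² + (-84)²) + 6*(-11)*(-84)*√((-11)² + (-84)²)))/(-5777) = (2*(-11)*(4 + 7056*√(121 + 7056) + 6*(-11)*(-84)*√(121 + 7056)))*(-1/5777) = (2*(-11)*(4 + 7056*√7177 + 6*(-11)*(-84)*√7177))*(-1/5777) = (2*(-11)*(4 + 7056*√7177 + 5544*√7177))*(-1/5777) = (2*(-11)*(4 + 12600*√7177))*(-1/5777) = (-88 - 277200*√7177)*(-1/5777) = 88/5777 + 277200*√7177/5777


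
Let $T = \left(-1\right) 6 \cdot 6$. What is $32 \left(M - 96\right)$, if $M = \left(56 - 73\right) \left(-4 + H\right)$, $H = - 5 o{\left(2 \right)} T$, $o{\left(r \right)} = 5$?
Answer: $-490496$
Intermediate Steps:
$T = -36$ ($T = \left(-6\right) 6 = -36$)
$H = 900$ ($H = \left(-5\right) 5 \left(-36\right) = \left(-25\right) \left(-36\right) = 900$)
$M = -15232$ ($M = \left(56 - 73\right) \left(-4 + 900\right) = \left(-17\right) 896 = -15232$)
$32 \left(M - 96\right) = 32 \left(-15232 - 96\right) = 32 \left(-15328\right) = -490496$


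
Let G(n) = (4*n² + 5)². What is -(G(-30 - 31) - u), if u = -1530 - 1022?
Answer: -221684873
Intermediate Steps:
G(n) = (5 + 4*n²)²
u = -2552
-(G(-30 - 31) - u) = -((5 + 4*(-30 - 31)²)² - 1*(-2552)) = -((5 + 4*(-61)²)² + 2552) = -((5 + 4*3721)² + 2552) = -((5 + 14884)² + 2552) = -(14889² + 2552) = -(221682321 + 2552) = -1*221684873 = -221684873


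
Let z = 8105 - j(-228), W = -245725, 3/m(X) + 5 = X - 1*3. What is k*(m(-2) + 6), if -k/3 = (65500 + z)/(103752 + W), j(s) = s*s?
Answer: 3697191/1419730 ≈ 2.6041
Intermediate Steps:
j(s) = s**2
m(X) = 3/(-8 + X) (m(X) = 3/(-5 + (X - 1*3)) = 3/(-5 + (X - 3)) = 3/(-5 + (-3 + X)) = 3/(-8 + X))
z = -43879 (z = 8105 - 1*(-228)**2 = 8105 - 1*51984 = 8105 - 51984 = -43879)
k = 64863/141973 (k = -3*(65500 - 43879)/(103752 - 245725) = -64863/(-141973) = -64863*(-1)/141973 = -3*(-21621/141973) = 64863/141973 ≈ 0.45687)
k*(m(-2) + 6) = 64863*(3/(-8 - 2) + 6)/141973 = 64863*(3/(-10) + 6)/141973 = 64863*(3*(-1/10) + 6)/141973 = 64863*(-3/10 + 6)/141973 = (64863/141973)*(57/10) = 3697191/1419730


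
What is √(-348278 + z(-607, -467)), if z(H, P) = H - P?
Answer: I*√348418 ≈ 590.27*I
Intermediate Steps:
√(-348278 + z(-607, -467)) = √(-348278 + (-607 - 1*(-467))) = √(-348278 + (-607 + 467)) = √(-348278 - 140) = √(-348418) = I*√348418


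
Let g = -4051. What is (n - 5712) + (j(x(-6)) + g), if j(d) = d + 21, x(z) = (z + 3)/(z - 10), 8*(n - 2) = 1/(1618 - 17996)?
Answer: -638074597/65512 ≈ -9739.8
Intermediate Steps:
n = 262047/131024 (n = 2 + 1/(8*(1618 - 17996)) = 2 + (⅛)/(-16378) = 2 + (⅛)*(-1/16378) = 2 - 1/131024 = 262047/131024 ≈ 2.0000)
x(z) = (3 + z)/(-10 + z)
j(d) = 21 + d
(n - 5712) + (j(x(-6)) + g) = (262047/131024 - 5712) + ((21 + (3 - 6)/(-10 - 6)) - 4051) = -748147041/131024 + ((21 - 3/(-16)) - 4051) = -748147041/131024 + ((21 - 1/16*(-3)) - 4051) = -748147041/131024 + ((21 + 3/16) - 4051) = -748147041/131024 + (339/16 - 4051) = -748147041/131024 - 64477/16 = -638074597/65512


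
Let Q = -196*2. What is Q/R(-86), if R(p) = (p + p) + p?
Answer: 196/129 ≈ 1.5194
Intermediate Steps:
R(p) = 3*p (R(p) = 2*p + p = 3*p)
Q = -392
Q/R(-86) = -392/(3*(-86)) = -392/(-258) = -392*(-1/258) = 196/129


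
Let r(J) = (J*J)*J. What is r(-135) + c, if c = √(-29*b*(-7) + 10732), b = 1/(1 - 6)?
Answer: -2460375 + √267285/5 ≈ -2.4603e+6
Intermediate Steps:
r(J) = J³ (r(J) = J²*J = J³)
b = -⅕ (b = 1/(-5) = -⅕ ≈ -0.20000)
c = √267285/5 (c = √(-29*(-⅕)*(-7) + 10732) = √((29/5)*(-7) + 10732) = √(-203/5 + 10732) = √(53457/5) = √267285/5 ≈ 103.40)
r(-135) + c = (-135)³ + √267285/5 = -2460375 + √267285/5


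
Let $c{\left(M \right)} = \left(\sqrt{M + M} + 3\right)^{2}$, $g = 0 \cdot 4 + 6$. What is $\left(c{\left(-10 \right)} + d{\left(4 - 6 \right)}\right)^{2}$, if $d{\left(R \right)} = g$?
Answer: $-695 - 120 i \sqrt{5} \approx -695.0 - 268.33 i$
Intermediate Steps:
$g = 6$ ($g = 0 + 6 = 6$)
$d{\left(R \right)} = 6$
$c{\left(M \right)} = \left(3 + \sqrt{2} \sqrt{M}\right)^{2}$ ($c{\left(M \right)} = \left(\sqrt{2 M} + 3\right)^{2} = \left(\sqrt{2} \sqrt{M} + 3\right)^{2} = \left(3 + \sqrt{2} \sqrt{M}\right)^{2}$)
$\left(c{\left(-10 \right)} + d{\left(4 - 6 \right)}\right)^{2} = \left(\left(3 + \sqrt{2} \sqrt{-10}\right)^{2} + 6\right)^{2} = \left(\left(3 + \sqrt{2} i \sqrt{10}\right)^{2} + 6\right)^{2} = \left(\left(3 + 2 i \sqrt{5}\right)^{2} + 6\right)^{2} = \left(6 + \left(3 + 2 i \sqrt{5}\right)^{2}\right)^{2}$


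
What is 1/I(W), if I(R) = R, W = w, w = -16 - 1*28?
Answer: -1/44 ≈ -0.022727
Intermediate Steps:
w = -44 (w = -16 - 28 = -44)
W = -44
1/I(W) = 1/(-44) = -1/44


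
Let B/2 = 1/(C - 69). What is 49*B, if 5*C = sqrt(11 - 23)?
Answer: -56350/39679 - 980*I*sqrt(3)/119037 ≈ -1.4201 - 0.01426*I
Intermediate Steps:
C = 2*I*sqrt(3)/5 (C = sqrt(11 - 23)/5 = sqrt(-12)/5 = (2*I*sqrt(3))/5 = 2*I*sqrt(3)/5 ≈ 0.69282*I)
B = 2/(-69 + 2*I*sqrt(3)/5) (B = 2/(2*I*sqrt(3)/5 - 69) = 2/(-69 + 2*I*sqrt(3)/5) ≈ -0.028983 - 0.00029101*I)
49*B = 49*(-1150/39679 - 20*I*sqrt(3)/119037) = -56350/39679 - 980*I*sqrt(3)/119037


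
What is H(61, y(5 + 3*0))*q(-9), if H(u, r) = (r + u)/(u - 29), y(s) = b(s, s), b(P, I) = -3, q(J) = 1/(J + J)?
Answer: -29/288 ≈ -0.10069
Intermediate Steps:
q(J) = 1/(2*J)
y(s) = -3
H(u, r) = (r + u)/(-29 + u)
H(61, y(5 + 3*0))*q(-9) = ((-3 + 61)/(-29 + 61))*((½)/(-9)) = (58/32)*((½)*(-⅑)) = ((1/32)*58)*(-1/18) = (29/16)*(-1/18) = -29/288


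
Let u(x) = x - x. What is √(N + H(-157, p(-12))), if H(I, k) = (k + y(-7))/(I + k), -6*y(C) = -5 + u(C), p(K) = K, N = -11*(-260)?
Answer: √17400642/78 ≈ 53.480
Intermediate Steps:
N = 2860
u(x) = 0
y(C) = ⅚ (y(C) = -(-5 + 0)/6 = -⅙*(-5) = ⅚)
H(I, k) = (⅚ + k)/(I + k) (H(I, k) = (k + ⅚)/(I + k) = (⅚ + k)/(I + k))
√(N + H(-157, p(-12))) = √(2860 + (⅚ - 12)/(-157 - 12)) = √(2860 - 67/6/(-169)) = √(2860 - 1/169*(-67/6)) = √(2860 + 67/1014) = √(2900107/1014) = √17400642/78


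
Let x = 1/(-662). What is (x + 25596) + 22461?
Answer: 31813733/662 ≈ 48057.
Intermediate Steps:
x = -1/662 (x = -1/662*1 = -1/662 ≈ -0.0015106)
(x + 25596) + 22461 = (-1/662 + 25596) + 22461 = 16944551/662 + 22461 = 31813733/662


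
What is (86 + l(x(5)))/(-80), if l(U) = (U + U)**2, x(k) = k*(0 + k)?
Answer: -1293/40 ≈ -32.325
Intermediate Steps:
x(k) = k**2 (x(k) = k*k = k**2)
l(U) = 4*U**2 (l(U) = (2*U)**2 = 4*U**2)
(86 + l(x(5)))/(-80) = (86 + 4*(5**2)**2)/(-80) = -(86 + 4*25**2)/80 = -(86 + 4*625)/80 = -(86 + 2500)/80 = -1/80*2586 = -1293/40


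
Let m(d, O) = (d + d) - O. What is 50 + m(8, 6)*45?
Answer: 500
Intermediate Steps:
m(d, O) = -O + 2*d (m(d, O) = 2*d - O = -O + 2*d)
50 + m(8, 6)*45 = 50 + (-1*6 + 2*8)*45 = 50 + (-6 + 16)*45 = 50 + 10*45 = 50 + 450 = 500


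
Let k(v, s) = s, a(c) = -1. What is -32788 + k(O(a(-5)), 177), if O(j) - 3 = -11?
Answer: -32611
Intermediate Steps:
O(j) = -8 (O(j) = 3 - 11 = -8)
-32788 + k(O(a(-5)), 177) = -32788 + 177 = -32611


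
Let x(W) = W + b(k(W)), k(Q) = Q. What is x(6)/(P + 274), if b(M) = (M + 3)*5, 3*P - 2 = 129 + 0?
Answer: 153/953 ≈ 0.16055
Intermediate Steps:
P = 131/3 (P = ⅔ + (129 + 0)/3 = ⅔ + (⅓)*129 = ⅔ + 43 = 131/3 ≈ 43.667)
b(M) = 15 + 5*M (b(M) = (3 + M)*5 = 15 + 5*M)
x(W) = 15 + 6*W (x(W) = W + (15 + 5*W) = 15 + 6*W)
x(6)/(P + 274) = (15 + 6*6)/(131/3 + 274) = (15 + 36)/(953/3) = 51*(3/953) = 153/953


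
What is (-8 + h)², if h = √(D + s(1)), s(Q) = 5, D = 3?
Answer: 72 - 32*√2 ≈ 26.745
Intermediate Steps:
h = 2*√2 (h = √(3 + 5) = √8 = 2*√2 ≈ 2.8284)
(-8 + h)² = (-8 + 2*√2)²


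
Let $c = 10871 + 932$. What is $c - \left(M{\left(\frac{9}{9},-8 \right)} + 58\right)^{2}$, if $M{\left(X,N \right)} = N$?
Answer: $9303$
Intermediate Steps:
$c = 11803$
$c - \left(M{\left(\frac{9}{9},-8 \right)} + 58\right)^{2} = 11803 - \left(-8 + 58\right)^{2} = 11803 - 50^{2} = 11803 - 2500 = 9303$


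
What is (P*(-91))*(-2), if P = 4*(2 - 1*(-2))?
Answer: 2912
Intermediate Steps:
P = 16 (P = 4*(2 + 2) = 4*4 = 16)
(P*(-91))*(-2) = (16*(-91))*(-2) = -1456*(-2) = 2912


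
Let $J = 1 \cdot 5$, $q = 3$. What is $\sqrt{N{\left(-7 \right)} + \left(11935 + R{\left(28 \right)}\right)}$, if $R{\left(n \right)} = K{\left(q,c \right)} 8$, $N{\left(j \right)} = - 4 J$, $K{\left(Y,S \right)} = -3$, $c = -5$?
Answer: $\sqrt{11891} \approx 109.05$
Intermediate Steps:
$J = 5$
$N{\left(j \right)} = -20$ ($N{\left(j \right)} = \left(-4\right) 5 = -20$)
$R{\left(n \right)} = -24$ ($R{\left(n \right)} = \left(-3\right) 8 = -24$)
$\sqrt{N{\left(-7 \right)} + \left(11935 + R{\left(28 \right)}\right)} = \sqrt{-20 + \left(11935 - 24\right)} = \sqrt{-20 + 11911} = \sqrt{11891}$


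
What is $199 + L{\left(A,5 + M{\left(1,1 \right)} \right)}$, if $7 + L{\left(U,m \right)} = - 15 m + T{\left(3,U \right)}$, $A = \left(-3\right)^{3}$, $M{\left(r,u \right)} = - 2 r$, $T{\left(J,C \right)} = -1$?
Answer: $146$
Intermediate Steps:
$A = -27$
$L{\left(U,m \right)} = -8 - 15 m$ ($L{\left(U,m \right)} = -7 - \left(1 + 15 m\right) = -8 - 15 m$)
$199 + L{\left(A,5 + M{\left(1,1 \right)} \right)} = 199 - \left(8 + 15 \left(5 - 2\right)\right) = 199 - 53 = 146$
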